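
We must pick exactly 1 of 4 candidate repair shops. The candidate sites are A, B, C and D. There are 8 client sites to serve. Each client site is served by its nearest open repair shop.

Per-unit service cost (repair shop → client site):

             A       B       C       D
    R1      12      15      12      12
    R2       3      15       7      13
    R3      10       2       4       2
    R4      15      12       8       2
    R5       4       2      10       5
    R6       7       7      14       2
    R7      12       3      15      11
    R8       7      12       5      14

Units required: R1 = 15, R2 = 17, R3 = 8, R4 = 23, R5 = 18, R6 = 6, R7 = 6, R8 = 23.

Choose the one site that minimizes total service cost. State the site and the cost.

Choose D only; total service cost 953.

With exactly 1 open, each client site uses its cheapest among the chosen.
{D}: R1→D 12·15=180, R2→D 13·17=221, R3→D 2·8=16, R4→D 2·23=46, R5→D 5·18=90, R6→D 2·6=12, R7→D 11·6=66, R8→D 14·23=322. Service cost 953.
{C}: service cost 984
{A}: service cost 1003
Among all 4 size-1 choices, {D} is lowest.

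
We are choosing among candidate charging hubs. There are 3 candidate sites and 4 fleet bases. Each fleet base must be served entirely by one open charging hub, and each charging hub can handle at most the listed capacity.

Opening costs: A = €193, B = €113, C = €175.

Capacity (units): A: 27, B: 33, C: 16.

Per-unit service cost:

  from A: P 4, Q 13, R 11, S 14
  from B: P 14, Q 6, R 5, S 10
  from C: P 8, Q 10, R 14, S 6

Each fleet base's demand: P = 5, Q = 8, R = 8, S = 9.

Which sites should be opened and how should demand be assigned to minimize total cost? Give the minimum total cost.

Minimum total cost: 361

Open {B}: P→B 14·5=70, Q→B 6·8=48, R→B 5·8=40, S→B 10·9=90.
Loads: B carries 30/33. Service 248; fixed 113; total 361.
Next best feasible plan costs 470.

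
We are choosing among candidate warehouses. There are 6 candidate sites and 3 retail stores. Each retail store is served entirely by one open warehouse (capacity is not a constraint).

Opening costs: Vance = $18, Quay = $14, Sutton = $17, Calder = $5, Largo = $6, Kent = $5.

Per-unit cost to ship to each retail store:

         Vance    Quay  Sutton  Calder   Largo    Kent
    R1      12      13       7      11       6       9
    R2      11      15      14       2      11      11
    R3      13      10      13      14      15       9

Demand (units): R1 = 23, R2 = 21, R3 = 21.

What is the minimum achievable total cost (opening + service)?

Minimum total cost: 385

For any fixed open set, each retail store goes to its cheapest open site; total = fixed + service.
{Calder, Largo, Kent}: R1→Largo 6·23=138, R2→Calder 2·21=42, R3→Kent 9·21=189. Service 369; fixed 16; total 385.
{Quay, Calder, Largo, Kent}: service 369 + fixed 30 = 399
{Sutton, Calder, Largo, Kent}: service 369 + fixed 33 = 402
{Vance, Quay, Sutton, Calder, Largo, Kent}: R1→Largo 6·23=138, R2→Calder 2·21=42, R3→Kent 9·21=189. Service 369; fixed 65; total 434.
No other subset beats 385.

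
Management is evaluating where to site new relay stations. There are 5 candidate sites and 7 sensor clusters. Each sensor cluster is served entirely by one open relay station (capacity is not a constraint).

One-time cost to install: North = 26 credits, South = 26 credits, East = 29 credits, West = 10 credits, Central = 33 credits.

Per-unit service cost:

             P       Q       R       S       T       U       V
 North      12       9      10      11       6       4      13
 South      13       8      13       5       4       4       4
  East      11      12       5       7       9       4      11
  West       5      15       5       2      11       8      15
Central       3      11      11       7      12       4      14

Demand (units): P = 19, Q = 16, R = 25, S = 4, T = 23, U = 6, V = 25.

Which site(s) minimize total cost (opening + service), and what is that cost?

Open South, West and Central; minimum total cost 603.

For any fixed open set, each sensor cluster goes to its cheapest open site; total = fixed + service.
{South, West, Central}: P→Central 3·19=57, Q→South 8·16=128, R→West 5·25=125, S→West 2·4=8, T→South 4·23=92, U→South 4·6=24, V→South 4·25=100. Service 534; fixed 69; total 603.
{South, West}: P→West 5·19=95, Q→South 8·16=128, R→West 5·25=125, S→West 2·4=8, T→South 4·23=92, U→South 4·6=24, V→South 4·25=100. Service 572; fixed 36; total 608.
{North, South, West, Central}: service 534 + fixed 95 = 629
{North, South, East, West, Central}: service 534 + fixed 124 = 658
No other subset beats 603.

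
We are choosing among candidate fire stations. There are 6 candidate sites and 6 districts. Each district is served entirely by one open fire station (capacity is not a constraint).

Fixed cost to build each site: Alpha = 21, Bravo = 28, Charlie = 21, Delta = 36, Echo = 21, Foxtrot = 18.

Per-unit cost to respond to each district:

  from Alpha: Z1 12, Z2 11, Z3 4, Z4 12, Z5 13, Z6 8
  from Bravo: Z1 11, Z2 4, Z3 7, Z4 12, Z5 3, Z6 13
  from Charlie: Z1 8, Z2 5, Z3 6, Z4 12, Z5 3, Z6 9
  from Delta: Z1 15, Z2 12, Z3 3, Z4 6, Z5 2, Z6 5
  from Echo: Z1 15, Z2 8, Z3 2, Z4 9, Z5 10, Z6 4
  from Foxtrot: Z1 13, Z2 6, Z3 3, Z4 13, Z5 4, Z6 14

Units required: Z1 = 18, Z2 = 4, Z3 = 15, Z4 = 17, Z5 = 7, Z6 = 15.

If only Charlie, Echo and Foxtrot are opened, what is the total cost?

Total cost: 488

Each district is assigned to its cheapest site among the open ones.
{Charlie, Echo, Foxtrot}: Z1→Charlie 8·18=144, Z2→Charlie 5·4=20, Z3→Echo 2·15=30, Z4→Echo 9·17=153, Z5→Charlie 3·7=21, Z6→Echo 4·15=60. Service 428; fixed 60; total 488.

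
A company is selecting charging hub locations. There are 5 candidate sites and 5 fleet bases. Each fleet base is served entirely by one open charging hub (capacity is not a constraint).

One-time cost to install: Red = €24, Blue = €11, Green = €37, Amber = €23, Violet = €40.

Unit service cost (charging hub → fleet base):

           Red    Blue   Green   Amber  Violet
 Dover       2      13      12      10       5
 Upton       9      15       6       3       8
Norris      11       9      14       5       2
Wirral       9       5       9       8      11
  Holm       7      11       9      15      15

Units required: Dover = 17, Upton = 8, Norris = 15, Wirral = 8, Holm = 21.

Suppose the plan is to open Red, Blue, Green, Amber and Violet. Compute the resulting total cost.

Each fleet base is assigned to its cheapest site among the open ones.
{Red, Blue, Green, Amber, Violet}: Dover→Red 2·17=34, Upton→Amber 3·8=24, Norris→Violet 2·15=30, Wirral→Blue 5·8=40, Holm→Red 7·21=147. Service 275; fixed 135; total 410.

Total cost: 410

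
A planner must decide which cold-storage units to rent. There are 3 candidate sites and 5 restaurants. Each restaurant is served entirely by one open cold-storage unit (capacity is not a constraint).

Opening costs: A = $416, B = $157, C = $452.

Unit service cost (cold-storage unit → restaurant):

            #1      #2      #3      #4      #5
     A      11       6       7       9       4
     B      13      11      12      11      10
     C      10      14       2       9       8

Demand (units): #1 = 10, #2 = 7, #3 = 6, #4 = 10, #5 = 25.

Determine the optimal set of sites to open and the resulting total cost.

For any fixed open set, each restaurant goes to its cheapest open site; total = fixed + service.
{B}: #1→B 13·10=130, #2→B 11·7=77, #3→B 12·6=72, #4→B 11·10=110, #5→B 10·25=250. Service 639; fixed 157; total 796.
{A}: service 384 + fixed 416 = 800
{C}: #1→C 10·10=100, #2→C 14·7=98, #3→C 2·6=12, #4→C 9·10=90, #5→C 8·25=200. Service 500; fixed 452; total 952.
{A, B, C}: service 344 + fixed 1025 = 1369
No other subset beats 796.

Open B only; minimum total cost 796.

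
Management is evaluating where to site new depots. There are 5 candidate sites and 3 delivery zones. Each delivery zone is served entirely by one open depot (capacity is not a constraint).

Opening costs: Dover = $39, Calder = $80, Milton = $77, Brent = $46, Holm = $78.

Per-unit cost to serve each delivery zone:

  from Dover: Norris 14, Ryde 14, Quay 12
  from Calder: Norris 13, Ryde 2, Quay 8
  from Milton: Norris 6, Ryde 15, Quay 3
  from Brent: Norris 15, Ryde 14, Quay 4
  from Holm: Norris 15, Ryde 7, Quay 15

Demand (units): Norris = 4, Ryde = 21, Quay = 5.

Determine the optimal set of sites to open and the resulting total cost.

Open Calder only; minimum total cost 214.

For any fixed open set, each delivery zone goes to its cheapest open site; total = fixed + service.
{Calder}: Norris→Calder 13·4=52, Ryde→Calder 2·21=42, Quay→Calder 8·5=40. Service 134; fixed 80; total 214.
{Calder, Milton}: Norris→Milton 6·4=24, Ryde→Calder 2·21=42, Quay→Milton 3·5=15. Service 81; fixed 157; total 238.
{Calder, Brent}: Norris→Calder 13·4=52, Ryde→Calder 2·21=42, Quay→Brent 4·5=20. Service 114; fixed 126; total 240.
{Dover, Calder, Milton, Brent, Holm}: Norris→Milton 6·4=24, Ryde→Calder 2·21=42, Quay→Milton 3·5=15. Service 81; fixed 320; total 401.
No other subset beats 214.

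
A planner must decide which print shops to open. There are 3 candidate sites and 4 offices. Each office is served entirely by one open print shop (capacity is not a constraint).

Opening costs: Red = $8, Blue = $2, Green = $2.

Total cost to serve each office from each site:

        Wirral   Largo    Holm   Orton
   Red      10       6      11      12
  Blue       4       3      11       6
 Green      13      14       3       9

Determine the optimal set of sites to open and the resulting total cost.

Open Blue and Green; minimum total cost 20.

For any fixed open set, each office goes to its cheapest open site; total = fixed + service.
{Blue, Green}: Wirral→Blue 4, Largo→Blue 3, Holm→Green 3, Orton→Blue 6. Service 16; fixed 4; total 20.
{Blue}: service 24 + fixed 2 = 26
{Red, Blue, Green}: service 16 + fixed 12 = 28
No other subset beats 20.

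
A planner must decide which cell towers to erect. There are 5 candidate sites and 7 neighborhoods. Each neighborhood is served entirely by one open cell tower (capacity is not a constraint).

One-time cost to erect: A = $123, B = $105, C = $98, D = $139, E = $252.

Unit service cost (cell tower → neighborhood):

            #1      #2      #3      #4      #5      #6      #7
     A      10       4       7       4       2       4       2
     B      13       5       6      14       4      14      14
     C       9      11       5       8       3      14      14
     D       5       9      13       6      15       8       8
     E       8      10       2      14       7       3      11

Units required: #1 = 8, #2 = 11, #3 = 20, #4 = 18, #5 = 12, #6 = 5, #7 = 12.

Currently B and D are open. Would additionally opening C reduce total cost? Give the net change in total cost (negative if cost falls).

Current service cost with {B, D}: 507.
Adding C: each neighborhood re-picks its cheapest; new service cost 475, saving 32.
Extra fixed cost: 98. Net change = 98 − 32 = 66.
(Totals: 751 → 817.)

No — net change +66 (cost rises by 66).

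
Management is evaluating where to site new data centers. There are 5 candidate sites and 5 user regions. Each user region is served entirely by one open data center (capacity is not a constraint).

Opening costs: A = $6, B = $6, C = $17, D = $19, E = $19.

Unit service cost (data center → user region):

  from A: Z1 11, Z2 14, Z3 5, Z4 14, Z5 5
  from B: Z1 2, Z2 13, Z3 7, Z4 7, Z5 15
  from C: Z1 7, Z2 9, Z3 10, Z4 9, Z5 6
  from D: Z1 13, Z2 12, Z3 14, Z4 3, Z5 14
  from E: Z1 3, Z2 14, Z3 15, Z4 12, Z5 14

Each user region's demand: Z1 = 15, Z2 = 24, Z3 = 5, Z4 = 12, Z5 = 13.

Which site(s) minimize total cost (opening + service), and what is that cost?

For any fixed open set, each user region goes to its cheapest open site; total = fixed + service.
{A, B, C, D}: Z1→B 2·15=30, Z2→C 9·24=216, Z3→A 5·5=25, Z4→D 3·12=36, Z5→A 5·13=65. Service 372; fixed 48; total 420.
{B, C, D}: service 395 + fixed 42 = 437
{A, B, C, D, E}: service 372 + fixed 67 = 439
{A}: service 759 + fixed 6 = 765
No other subset beats 420.

Open A, B, C and D; minimum total cost 420.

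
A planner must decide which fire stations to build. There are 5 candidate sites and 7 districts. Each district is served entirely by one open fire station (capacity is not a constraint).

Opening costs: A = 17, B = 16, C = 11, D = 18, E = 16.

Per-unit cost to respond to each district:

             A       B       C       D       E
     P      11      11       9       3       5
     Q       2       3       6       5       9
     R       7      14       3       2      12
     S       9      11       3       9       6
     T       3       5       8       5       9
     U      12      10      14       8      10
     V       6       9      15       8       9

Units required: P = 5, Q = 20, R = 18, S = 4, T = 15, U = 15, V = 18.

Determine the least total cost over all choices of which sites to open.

For any fixed open set, each district goes to its cheapest open site; total = fixed + service.
{A, C, D}: P→D 3·5=15, Q→A 2·20=40, R→D 2·18=36, S→C 3·4=12, T→A 3·15=45, U→D 8·15=120, V→A 6·18=108. Service 376; fixed 46; total 422.
{A, D}: service 400 + fixed 35 = 435
{A, B, C, D}: P→D 3·5=15, Q→A 2·20=40, R→D 2·18=36, S→C 3·4=12, T→A 3·15=45, U→D 8·15=120, V→A 6·18=108. Service 376; fixed 62; total 438.
{A, B, C, D, E}: P→D 3·5=15, Q→A 2·20=40, R→D 2·18=36, S→C 3·4=12, T→A 3·15=45, U→D 8·15=120, V→A 6·18=108. Service 376; fixed 78; total 454.
No other subset beats 422.

Minimum total cost: 422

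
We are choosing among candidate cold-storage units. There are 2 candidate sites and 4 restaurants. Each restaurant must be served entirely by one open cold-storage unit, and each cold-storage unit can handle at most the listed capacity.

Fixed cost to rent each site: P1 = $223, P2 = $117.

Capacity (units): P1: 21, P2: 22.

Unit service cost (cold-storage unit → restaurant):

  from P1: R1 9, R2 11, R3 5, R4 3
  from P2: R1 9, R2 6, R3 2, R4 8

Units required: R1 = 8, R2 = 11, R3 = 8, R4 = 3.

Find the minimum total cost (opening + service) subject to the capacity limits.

Open {P1, P2}: R1→P1 9·8=72, R2→P2 6·11=66, R3→P2 2·8=16, R4→P1 3·3=9.
Loads: P1 carries 11/21, P2 carries 19/22. Service 163; fixed 340; total 503.
Next best feasible plan costs 518.

Minimum total cost: 503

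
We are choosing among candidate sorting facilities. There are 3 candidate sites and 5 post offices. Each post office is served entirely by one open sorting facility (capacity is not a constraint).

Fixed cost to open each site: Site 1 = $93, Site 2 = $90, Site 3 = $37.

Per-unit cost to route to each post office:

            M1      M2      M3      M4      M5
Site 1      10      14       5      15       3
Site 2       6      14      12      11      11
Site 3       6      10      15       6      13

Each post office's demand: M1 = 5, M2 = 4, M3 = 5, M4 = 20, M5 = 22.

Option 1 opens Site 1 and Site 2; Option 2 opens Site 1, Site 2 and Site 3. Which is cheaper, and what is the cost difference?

Option 2 is cheaper by 79.

Option 1: {Site 1, Site 2}: M1→Site 2 6·5=30, M2→Site 1 14·4=56, M3→Site 1 5·5=25, M4→Site 2 11·20=220, M5→Site 1 3·22=66. Service 397; fixed 183; total 580.
Option 2: {Site 1, Site 2, Site 3}: M1→Site 2 6·5=30, M2→Site 3 10·4=40, M3→Site 1 5·5=25, M4→Site 3 6·20=120, M5→Site 1 3·22=66. Service 281; fixed 220; total 501.
Difference: |580 − 501| = 79.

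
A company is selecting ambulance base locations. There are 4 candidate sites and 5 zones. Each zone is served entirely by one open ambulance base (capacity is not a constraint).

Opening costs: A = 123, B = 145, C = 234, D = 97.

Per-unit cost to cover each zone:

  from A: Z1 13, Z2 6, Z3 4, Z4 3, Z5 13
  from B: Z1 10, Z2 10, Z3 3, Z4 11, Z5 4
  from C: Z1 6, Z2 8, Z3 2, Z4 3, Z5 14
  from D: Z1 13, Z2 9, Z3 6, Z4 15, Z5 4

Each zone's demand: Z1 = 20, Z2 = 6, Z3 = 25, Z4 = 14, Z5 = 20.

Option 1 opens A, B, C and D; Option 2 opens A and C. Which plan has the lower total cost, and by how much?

Option 1: {A, B, C, D}: Z1→C 6·20=120, Z2→A 6·6=36, Z3→C 2·25=50, Z4→A 3·14=42, Z5→B 4·20=80. Service 328; fixed 599; total 927.
Option 2: {A, C}: Z1→C 6·20=120, Z2→A 6·6=36, Z3→C 2·25=50, Z4→A 3·14=42, Z5→A 13·20=260. Service 508; fixed 357; total 865.
Difference: |927 − 865| = 62.

Option 2 is cheaper by 62.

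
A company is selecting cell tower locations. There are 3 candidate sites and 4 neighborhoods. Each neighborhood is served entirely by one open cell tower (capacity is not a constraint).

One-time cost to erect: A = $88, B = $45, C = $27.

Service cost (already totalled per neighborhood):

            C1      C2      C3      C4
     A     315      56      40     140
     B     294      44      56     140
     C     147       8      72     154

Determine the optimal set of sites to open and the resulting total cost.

For any fixed open set, each neighborhood goes to its cheapest open site; total = fixed + service.
{C}: C1→C 147, C2→C 8, C3→C 72, C4→C 154. Service 381; fixed 27; total 408.
{B, C}: service 351 + fixed 72 = 423
{A, C}: C1→C 147, C2→C 8, C3→A 40, C4→A 140. Service 335; fixed 115; total 450.
{A, B, C}: C1→C 147, C2→C 8, C3→A 40, C4→A 140. Service 335; fixed 160; total 495.
(All 7 nonempty subsets were checked; C only is lowest.)

Open C only; minimum total cost 408.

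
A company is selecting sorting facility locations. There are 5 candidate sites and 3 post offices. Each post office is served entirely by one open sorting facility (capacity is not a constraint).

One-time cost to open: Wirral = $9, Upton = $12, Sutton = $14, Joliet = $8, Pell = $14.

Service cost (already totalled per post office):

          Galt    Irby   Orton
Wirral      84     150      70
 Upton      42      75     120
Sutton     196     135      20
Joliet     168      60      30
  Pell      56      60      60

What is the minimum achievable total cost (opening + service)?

For any fixed open set, each post office goes to its cheapest open site; total = fixed + service.
{Upton, Joliet}: Galt→Upton 42, Irby→Joliet 60, Orton→Joliet 30. Service 132; fixed 20; total 152.
{Upton, Sutton, Joliet}: service 122 + fixed 34 = 156
{Wirral, Upton, Joliet}: service 132 + fixed 29 = 161
{Wirral, Upton, Sutton, Joliet, Pell}: service 122 + fixed 57 = 179
No other subset beats 152.

Minimum total cost: 152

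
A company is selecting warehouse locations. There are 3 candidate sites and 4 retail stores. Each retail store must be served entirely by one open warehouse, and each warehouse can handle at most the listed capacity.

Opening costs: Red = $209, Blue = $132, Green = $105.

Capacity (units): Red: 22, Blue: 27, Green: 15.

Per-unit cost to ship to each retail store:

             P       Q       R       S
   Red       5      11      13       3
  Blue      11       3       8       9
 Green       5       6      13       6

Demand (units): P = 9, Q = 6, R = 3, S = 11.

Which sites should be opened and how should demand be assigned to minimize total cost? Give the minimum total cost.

Minimum total cost: 423

Open {Blue, Green}: P→Green 5·9=45, Q→Blue 3·6=18, R→Blue 8·3=24, S→Blue 9·11=99.
Loads: Blue carries 20/27, Green carries 9/15. Service 186; fixed 237; total 423.
Next best feasible plan costs 438.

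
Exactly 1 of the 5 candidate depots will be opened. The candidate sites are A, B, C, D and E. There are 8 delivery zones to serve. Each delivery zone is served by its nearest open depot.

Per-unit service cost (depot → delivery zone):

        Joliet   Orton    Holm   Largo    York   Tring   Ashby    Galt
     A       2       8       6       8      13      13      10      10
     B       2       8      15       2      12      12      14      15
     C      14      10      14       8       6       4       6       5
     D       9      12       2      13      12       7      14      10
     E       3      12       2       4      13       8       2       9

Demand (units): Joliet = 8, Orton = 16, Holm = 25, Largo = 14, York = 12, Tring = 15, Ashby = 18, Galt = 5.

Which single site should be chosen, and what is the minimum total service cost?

Choose E only; total service cost 679.

With exactly 1 open, each delivery zone uses its cheapest among the chosen.
{E}: Joliet→E 3·8=24, Orton→E 12·16=192, Holm→E 2·25=50, Largo→E 4·14=56, York→E 13·12=156, Tring→E 8·15=120, Ashby→E 2·18=36, Galt→E 9·5=45. Service cost 679.
{A}: service cost 987
{C}: service cost 999
Among all 5 size-1 choices, {E} is lowest.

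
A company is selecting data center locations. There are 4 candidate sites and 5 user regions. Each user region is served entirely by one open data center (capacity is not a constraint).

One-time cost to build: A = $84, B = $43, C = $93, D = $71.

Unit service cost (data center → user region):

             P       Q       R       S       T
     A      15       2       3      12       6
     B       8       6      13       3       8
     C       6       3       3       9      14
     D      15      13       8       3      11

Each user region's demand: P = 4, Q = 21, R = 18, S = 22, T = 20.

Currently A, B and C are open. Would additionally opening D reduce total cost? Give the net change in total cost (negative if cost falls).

Current service cost with {A, B, C}: 306.
Adding D: each user region re-picks its cheapest; new service cost 306, saving 0.
Extra fixed cost: 71. Net change = 71 − 0 = 71.
(Totals: 526 → 597.)

No — net change +71 (cost rises by 71).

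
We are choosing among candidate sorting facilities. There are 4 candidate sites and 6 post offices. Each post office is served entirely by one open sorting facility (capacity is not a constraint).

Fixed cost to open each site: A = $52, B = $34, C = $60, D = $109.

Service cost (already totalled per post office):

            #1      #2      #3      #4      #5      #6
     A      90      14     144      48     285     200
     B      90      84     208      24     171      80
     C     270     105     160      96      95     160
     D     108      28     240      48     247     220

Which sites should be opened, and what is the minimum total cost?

Open A, B and C; minimum total cost 593.

For any fixed open set, each post office goes to its cheapest open site; total = fixed + service.
{A, B, C}: #1→A 90, #2→A 14, #3→A 144, #4→B 24, #5→C 95, #6→B 80. Service 447; fixed 146; total 593.
{A, B}: service 523 + fixed 86 = 609
{B, C}: #1→B 90, #2→B 84, #3→C 160, #4→B 24, #5→C 95, #6→B 80. Service 533; fixed 94; total 627.
{A, B, C, D}: #1→A 90, #2→A 14, #3→A 144, #4→B 24, #5→C 95, #6→B 80. Service 447; fixed 255; total 702.
No other subset beats 593.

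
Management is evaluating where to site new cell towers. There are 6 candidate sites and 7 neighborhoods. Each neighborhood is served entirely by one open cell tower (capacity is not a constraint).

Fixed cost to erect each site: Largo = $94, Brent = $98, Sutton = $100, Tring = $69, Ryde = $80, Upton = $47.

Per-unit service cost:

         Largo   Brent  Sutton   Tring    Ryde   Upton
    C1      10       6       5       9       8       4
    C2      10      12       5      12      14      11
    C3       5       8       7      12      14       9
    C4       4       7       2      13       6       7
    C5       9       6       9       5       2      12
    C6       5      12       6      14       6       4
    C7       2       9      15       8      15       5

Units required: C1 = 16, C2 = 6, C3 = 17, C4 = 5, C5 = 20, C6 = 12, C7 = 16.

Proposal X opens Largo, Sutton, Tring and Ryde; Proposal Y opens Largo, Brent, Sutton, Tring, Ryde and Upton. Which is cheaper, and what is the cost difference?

Proposal X: {Largo, Sutton, Tring, Ryde}: C1→Sutton 5·16=80, C2→Sutton 5·6=30, C3→Largo 5·17=85, C4→Sutton 2·5=10, C5→Ryde 2·20=40, C6→Largo 5·12=60, C7→Largo 2·16=32. Service 337; fixed 343; total 680.
Proposal Y: {Largo, Brent, Sutton, Tring, Ryde, Upton}: C1→Upton 4·16=64, C2→Sutton 5·6=30, C3→Largo 5·17=85, C4→Sutton 2·5=10, C5→Ryde 2·20=40, C6→Upton 4·12=48, C7→Largo 2·16=32. Service 309; fixed 488; total 797.
Difference: |680 − 797| = 117.

Proposal X is cheaper by 117.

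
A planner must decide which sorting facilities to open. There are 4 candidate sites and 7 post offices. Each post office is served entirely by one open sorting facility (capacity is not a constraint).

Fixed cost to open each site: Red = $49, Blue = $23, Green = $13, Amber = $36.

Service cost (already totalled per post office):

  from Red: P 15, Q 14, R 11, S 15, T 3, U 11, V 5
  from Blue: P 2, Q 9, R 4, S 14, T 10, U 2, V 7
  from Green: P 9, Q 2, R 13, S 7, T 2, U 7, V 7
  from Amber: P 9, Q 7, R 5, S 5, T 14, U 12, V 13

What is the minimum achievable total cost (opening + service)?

Minimum total cost: 60

For any fixed open set, each post office goes to its cheapest open site; total = fixed + service.
{Green}: P→Green 9, Q→Green 2, R→Green 13, S→Green 7, T→Green 2, U→Green 7, V→Green 7. Service 47; fixed 13; total 60.
{Blue, Green}: P→Blue 2, Q→Green 2, R→Blue 4, S→Green 7, T→Green 2, U→Blue 2, V→Blue 7. Service 26; fixed 36; total 62.
{Blue}: P→Blue 2, Q→Blue 9, R→Blue 4, S→Blue 14, T→Blue 10, U→Blue 2, V→Blue 7. Service 48; fixed 23; total 71.
{Red, Blue, Green, Amber}: service 22 + fixed 121 = 143
No other subset beats 60.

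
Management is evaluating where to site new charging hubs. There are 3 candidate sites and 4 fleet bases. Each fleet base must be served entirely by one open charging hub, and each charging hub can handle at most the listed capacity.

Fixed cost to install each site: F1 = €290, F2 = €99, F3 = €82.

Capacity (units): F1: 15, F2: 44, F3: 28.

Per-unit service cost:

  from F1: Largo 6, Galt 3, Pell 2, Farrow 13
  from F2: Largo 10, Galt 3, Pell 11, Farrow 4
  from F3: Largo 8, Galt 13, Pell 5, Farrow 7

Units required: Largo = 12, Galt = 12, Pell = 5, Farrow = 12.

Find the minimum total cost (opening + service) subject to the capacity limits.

Open {F2}: Largo→F2 10·12=120, Galt→F2 3·12=36, Pell→F2 11·5=55, Farrow→F2 4·12=48.
Loads: F2 carries 41/44. Service 259; fixed 99; total 358.
Next best feasible plan costs 386.

Minimum total cost: 358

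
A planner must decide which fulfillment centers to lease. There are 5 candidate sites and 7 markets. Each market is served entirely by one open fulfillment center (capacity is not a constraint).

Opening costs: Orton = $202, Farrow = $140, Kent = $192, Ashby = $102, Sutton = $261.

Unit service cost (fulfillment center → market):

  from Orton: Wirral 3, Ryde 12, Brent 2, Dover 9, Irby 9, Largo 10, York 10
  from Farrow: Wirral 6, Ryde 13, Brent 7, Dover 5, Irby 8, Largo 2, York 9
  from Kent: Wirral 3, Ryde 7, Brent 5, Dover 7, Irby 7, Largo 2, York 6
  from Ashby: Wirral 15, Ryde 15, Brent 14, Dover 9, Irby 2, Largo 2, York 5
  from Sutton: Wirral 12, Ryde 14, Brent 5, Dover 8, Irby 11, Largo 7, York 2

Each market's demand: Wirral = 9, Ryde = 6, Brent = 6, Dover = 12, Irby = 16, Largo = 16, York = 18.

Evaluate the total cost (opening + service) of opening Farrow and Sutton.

Each market is assigned to its cheapest site among the open ones.
{Farrow, Sutton}: Wirral→Farrow 6·9=54, Ryde→Farrow 13·6=78, Brent→Sutton 5·6=30, Dover→Farrow 5·12=60, Irby→Farrow 8·16=128, Largo→Farrow 2·16=32, York→Sutton 2·18=36. Service 418; fixed 401; total 819.

Total cost: 819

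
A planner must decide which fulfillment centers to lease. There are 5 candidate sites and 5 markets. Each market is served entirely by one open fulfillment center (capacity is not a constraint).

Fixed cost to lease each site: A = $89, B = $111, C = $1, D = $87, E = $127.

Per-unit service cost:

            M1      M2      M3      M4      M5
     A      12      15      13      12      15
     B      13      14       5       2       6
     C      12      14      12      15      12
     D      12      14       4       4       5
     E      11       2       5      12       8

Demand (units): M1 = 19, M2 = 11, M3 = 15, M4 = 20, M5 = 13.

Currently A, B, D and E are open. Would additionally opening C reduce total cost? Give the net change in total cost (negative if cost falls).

No — net change +1 (cost rises by 1).

Current service cost with {A, B, D, E}: 396.
Adding C: each market re-picks its cheapest; new service cost 396, saving 0.
Extra fixed cost: 1. Net change = 1 − 0 = 1.
(Totals: 810 → 811.)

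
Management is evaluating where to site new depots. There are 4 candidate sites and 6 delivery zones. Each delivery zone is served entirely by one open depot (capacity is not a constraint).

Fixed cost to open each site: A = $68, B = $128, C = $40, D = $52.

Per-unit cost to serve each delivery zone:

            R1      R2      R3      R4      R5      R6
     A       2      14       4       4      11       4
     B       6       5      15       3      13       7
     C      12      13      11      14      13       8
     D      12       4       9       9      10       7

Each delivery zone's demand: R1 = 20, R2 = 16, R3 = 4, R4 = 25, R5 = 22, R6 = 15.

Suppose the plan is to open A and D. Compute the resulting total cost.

Each delivery zone is assigned to its cheapest site among the open ones.
{A, D}: R1→A 2·20=40, R2→D 4·16=64, R3→A 4·4=16, R4→A 4·25=100, R5→D 10·22=220, R6→A 4·15=60. Service 500; fixed 120; total 620.

Total cost: 620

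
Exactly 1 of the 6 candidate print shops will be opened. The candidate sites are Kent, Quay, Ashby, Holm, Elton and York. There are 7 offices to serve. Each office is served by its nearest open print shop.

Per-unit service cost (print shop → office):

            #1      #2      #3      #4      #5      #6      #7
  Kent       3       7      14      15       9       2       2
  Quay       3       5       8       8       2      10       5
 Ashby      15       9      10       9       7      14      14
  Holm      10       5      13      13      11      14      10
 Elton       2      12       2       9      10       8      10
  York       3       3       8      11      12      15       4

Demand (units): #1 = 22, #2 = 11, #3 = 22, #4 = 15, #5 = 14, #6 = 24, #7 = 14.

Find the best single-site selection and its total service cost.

With exactly 1 open, each office uses its cheapest among the chosen.
{Quay}: #1→Quay 3·22=66, #2→Quay 5·11=55, #3→Quay 8·22=176, #4→Quay 8·15=120, #5→Quay 2·14=28, #6→Quay 10·24=240, #7→Quay 5·14=70. Service cost 755.
{Elton}: service cost 827
{Kent}: service cost 878
Among all 6 size-1 choices, {Quay} is lowest.

Choose Quay only; total service cost 755.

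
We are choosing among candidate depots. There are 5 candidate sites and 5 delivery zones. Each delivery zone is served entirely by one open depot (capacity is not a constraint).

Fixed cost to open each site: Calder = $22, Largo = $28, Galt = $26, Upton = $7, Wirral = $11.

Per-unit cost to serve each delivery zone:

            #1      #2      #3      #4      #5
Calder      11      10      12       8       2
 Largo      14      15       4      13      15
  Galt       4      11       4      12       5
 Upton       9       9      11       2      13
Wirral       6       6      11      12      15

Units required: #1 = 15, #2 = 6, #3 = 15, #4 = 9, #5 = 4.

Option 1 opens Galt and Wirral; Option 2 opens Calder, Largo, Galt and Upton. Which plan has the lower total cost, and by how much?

Option 1: {Galt, Wirral}: #1→Galt 4·15=60, #2→Wirral 6·6=36, #3→Galt 4·15=60, #4→Galt 12·9=108, #5→Galt 5·4=20. Service 284; fixed 37; total 321.
Option 2: {Calder, Largo, Galt, Upton}: #1→Galt 4·15=60, #2→Upton 9·6=54, #3→Largo 4·15=60, #4→Upton 2·9=18, #5→Calder 2·4=8. Service 200; fixed 83; total 283.
Difference: |321 − 283| = 38.

Option 2 is cheaper by 38.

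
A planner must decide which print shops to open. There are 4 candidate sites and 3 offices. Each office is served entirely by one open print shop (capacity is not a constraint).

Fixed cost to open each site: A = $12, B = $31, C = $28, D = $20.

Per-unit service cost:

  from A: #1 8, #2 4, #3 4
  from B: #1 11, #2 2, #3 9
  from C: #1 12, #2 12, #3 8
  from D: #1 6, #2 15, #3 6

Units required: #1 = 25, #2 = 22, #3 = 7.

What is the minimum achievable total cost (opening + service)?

Minimum total cost: 285

For any fixed open set, each office goes to its cheapest open site; total = fixed + service.
{A, B, D}: #1→D 6·25=150, #2→B 2·22=44, #3→A 4·7=28. Service 222; fixed 63; total 285.
{B, D}: #1→D 6·25=150, #2→B 2·22=44, #3→D 6·7=42. Service 236; fixed 51; total 287.
{A, D}: service 266 + fixed 32 = 298
{A, B, C, D}: service 222 + fixed 91 = 313
No other subset beats 285.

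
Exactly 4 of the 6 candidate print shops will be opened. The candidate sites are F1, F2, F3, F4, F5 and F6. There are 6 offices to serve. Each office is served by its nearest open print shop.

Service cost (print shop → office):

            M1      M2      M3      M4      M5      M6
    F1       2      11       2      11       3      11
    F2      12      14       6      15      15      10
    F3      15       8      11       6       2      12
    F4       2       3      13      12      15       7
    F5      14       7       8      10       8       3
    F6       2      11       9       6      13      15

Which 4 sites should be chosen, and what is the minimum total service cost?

With exactly 4 open, each office uses its cheapest among the chosen.
{F1, F3, F4, F5}: M1→F1 2, M2→F4 3, M3→F1 2, M4→F3 6, M5→F3 2, M6→F5 3. Service cost 18.
{F1, F4, F5, F6}: service cost 19
{F1, F2, F3, F4}: service cost 22
Among all 15 size-4 choices, {F1, F3, F4, F5} is lowest.

Choose F1, F3, F4 and F5; total service cost 18.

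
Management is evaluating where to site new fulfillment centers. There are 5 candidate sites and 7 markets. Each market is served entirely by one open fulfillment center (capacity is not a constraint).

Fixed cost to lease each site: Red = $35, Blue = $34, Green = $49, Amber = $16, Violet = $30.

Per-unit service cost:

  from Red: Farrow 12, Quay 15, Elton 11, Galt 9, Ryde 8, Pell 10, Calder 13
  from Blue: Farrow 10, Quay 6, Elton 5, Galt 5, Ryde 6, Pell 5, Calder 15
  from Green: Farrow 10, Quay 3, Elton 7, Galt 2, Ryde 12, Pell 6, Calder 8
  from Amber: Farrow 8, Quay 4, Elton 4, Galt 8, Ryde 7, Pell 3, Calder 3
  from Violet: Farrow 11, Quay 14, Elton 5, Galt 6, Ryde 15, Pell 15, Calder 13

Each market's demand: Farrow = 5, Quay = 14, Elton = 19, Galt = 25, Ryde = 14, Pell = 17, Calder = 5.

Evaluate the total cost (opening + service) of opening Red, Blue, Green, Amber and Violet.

Total cost: 522

Each market is assigned to its cheapest site among the open ones.
{Red, Blue, Green, Amber, Violet}: Farrow→Amber 8·5=40, Quay→Green 3·14=42, Elton→Amber 4·19=76, Galt→Green 2·25=50, Ryde→Blue 6·14=84, Pell→Amber 3·17=51, Calder→Amber 3·5=15. Service 358; fixed 164; total 522.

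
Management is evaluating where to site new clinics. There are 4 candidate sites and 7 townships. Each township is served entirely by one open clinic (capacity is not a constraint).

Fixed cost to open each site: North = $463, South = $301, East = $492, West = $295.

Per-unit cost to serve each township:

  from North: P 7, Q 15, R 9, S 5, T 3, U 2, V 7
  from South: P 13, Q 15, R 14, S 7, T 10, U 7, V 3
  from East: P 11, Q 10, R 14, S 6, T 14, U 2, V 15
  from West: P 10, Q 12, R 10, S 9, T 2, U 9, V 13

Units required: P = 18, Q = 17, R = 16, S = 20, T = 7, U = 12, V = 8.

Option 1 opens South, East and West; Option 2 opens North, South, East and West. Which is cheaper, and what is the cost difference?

Option 1: {South, East, West}: P→West 10·18=180, Q→East 10·17=170, R→West 10·16=160, S→East 6·20=120, T→West 2·7=14, U→East 2·12=24, V→South 3·8=24. Service 692; fixed 1088; total 1780.
Option 2: {North, South, East, West}: P→North 7·18=126, Q→East 10·17=170, R→North 9·16=144, S→North 5·20=100, T→West 2·7=14, U→North 2·12=24, V→South 3·8=24. Service 602; fixed 1551; total 2153.
Difference: |1780 − 2153| = 373.

Option 1 is cheaper by 373.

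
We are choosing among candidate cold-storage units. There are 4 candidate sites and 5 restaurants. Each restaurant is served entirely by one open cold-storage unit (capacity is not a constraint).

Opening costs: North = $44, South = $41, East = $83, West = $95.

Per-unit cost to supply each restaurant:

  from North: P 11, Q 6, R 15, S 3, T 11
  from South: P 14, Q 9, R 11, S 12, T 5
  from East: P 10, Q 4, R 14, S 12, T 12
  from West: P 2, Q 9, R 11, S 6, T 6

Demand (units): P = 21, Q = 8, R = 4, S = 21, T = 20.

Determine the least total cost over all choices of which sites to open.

For any fixed open set, each restaurant goes to its cheapest open site; total = fixed + service.
{North, West}: P→West 2·21=42, Q→North 6·8=48, R→West 11·4=44, S→North 3·21=63, T→West 6·20=120. Service 317; fixed 139; total 456.
{North, South, West}: service 297 + fixed 180 = 477
{West}: service 404 + fixed 95 = 499
{North, South, East, West}: P→West 2·21=42, Q→East 4·8=32, R→South 11·4=44, S→North 3·21=63, T→South 5·20=100. Service 281; fixed 263; total 544.
No other subset beats 456.

Minimum total cost: 456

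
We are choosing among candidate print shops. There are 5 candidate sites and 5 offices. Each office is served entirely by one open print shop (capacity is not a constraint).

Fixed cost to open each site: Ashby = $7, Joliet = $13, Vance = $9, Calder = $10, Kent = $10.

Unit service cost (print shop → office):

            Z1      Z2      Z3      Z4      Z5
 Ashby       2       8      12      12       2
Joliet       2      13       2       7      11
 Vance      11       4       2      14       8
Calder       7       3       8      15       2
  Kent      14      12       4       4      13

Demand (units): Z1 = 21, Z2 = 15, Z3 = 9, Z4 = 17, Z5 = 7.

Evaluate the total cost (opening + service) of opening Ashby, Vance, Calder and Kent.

Total cost: 223

Each office is assigned to its cheapest site among the open ones.
{Ashby, Vance, Calder, Kent}: Z1→Ashby 2·21=42, Z2→Calder 3·15=45, Z3→Vance 2·9=18, Z4→Kent 4·17=68, Z5→Ashby 2·7=14. Service 187; fixed 36; total 223.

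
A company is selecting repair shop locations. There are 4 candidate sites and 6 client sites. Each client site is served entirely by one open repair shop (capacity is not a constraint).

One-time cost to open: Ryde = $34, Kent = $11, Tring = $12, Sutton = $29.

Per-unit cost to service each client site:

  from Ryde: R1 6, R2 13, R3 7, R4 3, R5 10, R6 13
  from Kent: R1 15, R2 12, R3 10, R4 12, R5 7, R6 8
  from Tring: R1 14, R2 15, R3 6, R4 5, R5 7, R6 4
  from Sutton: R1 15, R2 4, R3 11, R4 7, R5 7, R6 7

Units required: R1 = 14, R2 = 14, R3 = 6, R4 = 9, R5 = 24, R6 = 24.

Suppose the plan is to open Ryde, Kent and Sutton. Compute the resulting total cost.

Total cost: 619

Each client site is assigned to its cheapest site among the open ones.
{Ryde, Kent, Sutton}: R1→Ryde 6·14=84, R2→Sutton 4·14=56, R3→Ryde 7·6=42, R4→Ryde 3·9=27, R5→Kent 7·24=168, R6→Sutton 7·24=168. Service 545; fixed 74; total 619.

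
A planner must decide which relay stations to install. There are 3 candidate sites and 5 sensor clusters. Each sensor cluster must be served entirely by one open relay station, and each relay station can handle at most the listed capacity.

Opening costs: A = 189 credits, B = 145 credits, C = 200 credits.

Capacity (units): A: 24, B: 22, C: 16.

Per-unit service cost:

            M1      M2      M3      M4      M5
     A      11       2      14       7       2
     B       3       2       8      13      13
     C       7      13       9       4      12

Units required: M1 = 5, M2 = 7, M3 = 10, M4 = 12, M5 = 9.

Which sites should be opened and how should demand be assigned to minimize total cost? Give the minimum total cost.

Minimum total cost: 545

Open {A, B}: M1→B 3·5=15, M2→B 2·7=14, M3→B 8·10=80, M4→A 7·12=84, M5→A 2·9=18.
Loads: A carries 21/24, B carries 22/22. Service 211; fixed 334; total 545.
Next best feasible plan costs 657.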